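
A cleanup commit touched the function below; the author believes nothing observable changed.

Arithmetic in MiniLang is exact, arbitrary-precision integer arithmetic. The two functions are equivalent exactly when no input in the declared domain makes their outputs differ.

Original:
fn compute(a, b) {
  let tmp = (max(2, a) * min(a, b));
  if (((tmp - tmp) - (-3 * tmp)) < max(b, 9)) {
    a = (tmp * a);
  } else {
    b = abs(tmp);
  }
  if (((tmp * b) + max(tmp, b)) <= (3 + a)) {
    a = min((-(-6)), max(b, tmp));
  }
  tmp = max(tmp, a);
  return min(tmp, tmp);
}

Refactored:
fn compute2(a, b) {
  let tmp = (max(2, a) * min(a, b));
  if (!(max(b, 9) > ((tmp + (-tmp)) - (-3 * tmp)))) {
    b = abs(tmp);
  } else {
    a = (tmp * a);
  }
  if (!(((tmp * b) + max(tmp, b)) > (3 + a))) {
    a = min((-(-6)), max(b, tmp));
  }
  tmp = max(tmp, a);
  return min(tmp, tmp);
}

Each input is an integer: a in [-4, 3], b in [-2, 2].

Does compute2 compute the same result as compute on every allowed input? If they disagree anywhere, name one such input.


Although arithmetic usage differs; also boolean connective usage differs; also comparison usage differs, 40/40 inputs agree.
verdict: equivalent


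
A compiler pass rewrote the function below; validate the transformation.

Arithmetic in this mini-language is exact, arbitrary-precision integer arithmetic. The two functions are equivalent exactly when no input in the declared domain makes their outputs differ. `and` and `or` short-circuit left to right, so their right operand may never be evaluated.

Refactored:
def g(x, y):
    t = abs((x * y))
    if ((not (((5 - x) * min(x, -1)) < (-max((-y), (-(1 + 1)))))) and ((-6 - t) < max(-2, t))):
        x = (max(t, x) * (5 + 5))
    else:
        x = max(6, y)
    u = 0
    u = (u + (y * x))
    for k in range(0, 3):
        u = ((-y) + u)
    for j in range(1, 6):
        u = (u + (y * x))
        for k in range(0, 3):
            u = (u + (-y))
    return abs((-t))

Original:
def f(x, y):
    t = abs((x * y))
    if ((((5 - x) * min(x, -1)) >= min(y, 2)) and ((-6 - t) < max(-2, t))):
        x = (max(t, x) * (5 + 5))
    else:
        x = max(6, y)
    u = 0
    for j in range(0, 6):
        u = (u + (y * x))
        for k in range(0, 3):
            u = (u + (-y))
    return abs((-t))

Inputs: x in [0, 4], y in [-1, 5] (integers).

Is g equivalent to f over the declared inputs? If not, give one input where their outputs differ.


Comparing the listings, the differences include: statement counts differ; also boolean connective usage differs; also min/max/abs usage differs; also constant usage differs; also comparison usage differs; also loop structure differs; also arithmetic usage differs.
As a probe, take x=4, y=3: f runs t=12, then ((((5 - x) * min(x, -1)) >= min(y, 2)) and ((-6 - t) < max(-2, t))) is false, then x=6, then u=0, then (j=0), then u=18, then (k=0), then u=15, then (k=1), then u=12, then (k=2), then u=9, then (j=1), then u=27, then (k=0), then u=24, then (k=1), then u=21, then (k=2), then u=18, then (j=2), then u=36, then (k=0), then u=33, then (k=1), then u=30, then (k=2), then u=27, then (j=3), then u=45, then (k=0), then u=42, then (k=1), then u=39, then (k=2), then u=36, then (j=4), then u=54, then (k=0), then u=51, then (k=1), then u=48, then (k=2), then u=45, then (j=5), then u=63, then (k=0), then u=60, then (k=1), then u=57, then (k=2), then u=54, then returns 12; g runs t=12, then ((not (((5 - x) * min(x, -1)) < (-max((-y), (-(1 + 1)))))) and ((-6 - t) < max(-2, t))) is false, then x=6, then u=0, then u=18, then (k=0), then u=15, then (k=1), then u=12, then (k=2), then u=9, then (j=1), then u=27, then (k=0), then u=24, then (k=1), then u=21, then (k=2), then u=18, then (j=2), then u=36, then (k=0), then u=33, then (k=1), then u=30, then (k=2), then u=27, then (j=3), then u=45, then (k=0), then u=42, then (k=1), then u=39, then (k=2), then u=36, then (j=4), then u=54, then (k=0), then u=51, then (k=1), then u=48, then (k=2), then u=45, then (j=5), then u=63, then (k=0), then u=60, then (k=1), then u=57, then (k=2), then u=54, then returns 12; both end at 12.
Sweeping the whole domain (35 inputs) finds no disagreement.
verdict: equivalent


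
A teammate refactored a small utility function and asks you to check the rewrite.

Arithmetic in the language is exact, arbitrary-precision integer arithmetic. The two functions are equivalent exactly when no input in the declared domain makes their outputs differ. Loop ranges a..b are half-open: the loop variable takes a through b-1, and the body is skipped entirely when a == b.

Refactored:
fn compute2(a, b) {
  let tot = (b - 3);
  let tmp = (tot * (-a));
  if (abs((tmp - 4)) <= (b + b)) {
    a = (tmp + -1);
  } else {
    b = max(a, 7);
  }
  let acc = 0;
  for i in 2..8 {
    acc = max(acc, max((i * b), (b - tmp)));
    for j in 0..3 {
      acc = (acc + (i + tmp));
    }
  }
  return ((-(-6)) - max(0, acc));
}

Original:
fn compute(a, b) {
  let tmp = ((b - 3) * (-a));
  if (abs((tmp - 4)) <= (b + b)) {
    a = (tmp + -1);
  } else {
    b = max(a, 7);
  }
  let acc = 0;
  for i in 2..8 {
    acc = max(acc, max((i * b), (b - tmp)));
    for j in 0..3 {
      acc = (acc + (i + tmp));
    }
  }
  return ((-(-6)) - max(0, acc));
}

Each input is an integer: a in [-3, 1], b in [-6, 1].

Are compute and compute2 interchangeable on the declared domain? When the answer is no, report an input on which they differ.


Behavior is preserved: although local variable names differ; also statement counts differ, the outputs never diverge.
One worked example (a=1, b=0) — compute: tmp becomes 3; next (abs((tmp - 4)) <= (b + b)) evaluates to false; next b becomes 7; next acc becomes 0; next at i=2:; next acc becomes 14; next at j=0:; next acc becomes 19; next at j=1:; next acc becomes 24; next at j=2:; next acc becomes 29; next at i=3:; next acc becomes 29; next at j=0:; next acc becomes 35; next at j=1:; next acc becomes 41; next at j=2:; next acc becomes 47; next at i=4:; next acc becomes 47; next at j=0:; next acc becomes 54; next at j=1:; next acc becomes 61; next at j=2:; next acc becomes 68; next at i=5:; next acc becomes 68; next at j=0:; next acc becomes 76; next at j=1:; next acc becomes 84; next at j=2:; next acc becomes 92; next at i=6:; next acc becomes 92; next at j=0:; next acc becomes 101; next at j=1:; next acc becomes 110; next at j=2:; next acc becomes 119; next at i=7:; next acc becomes 119; next at j=0:; next acc becomes 129; next at j=1:; next acc becomes 139; next at j=2:; next acc becomes 149; next final value -143; compute2: tot becomes -3; next tmp becomes 3; next (abs((tmp - 4)) <= (b + b)) evaluates to false; next b becomes 7; next acc becomes 0; next at i=2:; next acc becomes 14; next at j=0:; next acc becomes 19; next at j=1:; next acc becomes 24; next at j=2:; next acc becomes 29; next at i=3:; next acc becomes 29; next at j=0:; next acc becomes 35; next at j=1:; next acc becomes 41; next at j=2:; next acc becomes 47; next at i=4:; next acc becomes 47; next at j=0:; next acc becomes 54; next at j=1:; next acc becomes 61; next at j=2:; next acc becomes 68; next at i=5:; next acc becomes 68; next at j=0:; next acc becomes 76; next at j=1:; next acc becomes 84; next at j=2:; next acc becomes 92; next at i=6:; next acc becomes 92; next at j=0:; next acc becomes 101; next at j=1:; next acc becomes 110; next at j=2:; next acc becomes 119; next at i=7:; next acc becomes 119; next at j=0:; next acc becomes 129; next at j=1:; next acc becomes 139; next at j=2:; next acc becomes 149; next final value -143; agreement on -143.
Across all 40 domain points the two functions coincide.
verdict: equivalent


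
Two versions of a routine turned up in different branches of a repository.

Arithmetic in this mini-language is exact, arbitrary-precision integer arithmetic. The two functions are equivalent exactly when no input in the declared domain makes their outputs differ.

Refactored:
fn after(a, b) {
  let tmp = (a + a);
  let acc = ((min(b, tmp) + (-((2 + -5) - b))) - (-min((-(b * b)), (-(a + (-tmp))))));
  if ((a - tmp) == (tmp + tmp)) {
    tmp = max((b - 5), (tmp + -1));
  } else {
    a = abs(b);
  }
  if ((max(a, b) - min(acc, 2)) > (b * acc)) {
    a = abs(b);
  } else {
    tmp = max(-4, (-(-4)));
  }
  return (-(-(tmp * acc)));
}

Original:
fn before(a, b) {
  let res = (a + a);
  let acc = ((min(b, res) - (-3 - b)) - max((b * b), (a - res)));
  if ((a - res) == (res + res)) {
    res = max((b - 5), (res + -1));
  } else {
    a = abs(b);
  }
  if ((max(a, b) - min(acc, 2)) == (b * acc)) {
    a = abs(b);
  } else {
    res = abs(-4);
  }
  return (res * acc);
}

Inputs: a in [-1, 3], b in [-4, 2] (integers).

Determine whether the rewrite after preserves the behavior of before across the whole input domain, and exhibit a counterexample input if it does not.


On input a=-1, b=-1, before returns -4 while after returns 2.
verdict: not equivalent; witness: a=-1, b=-1


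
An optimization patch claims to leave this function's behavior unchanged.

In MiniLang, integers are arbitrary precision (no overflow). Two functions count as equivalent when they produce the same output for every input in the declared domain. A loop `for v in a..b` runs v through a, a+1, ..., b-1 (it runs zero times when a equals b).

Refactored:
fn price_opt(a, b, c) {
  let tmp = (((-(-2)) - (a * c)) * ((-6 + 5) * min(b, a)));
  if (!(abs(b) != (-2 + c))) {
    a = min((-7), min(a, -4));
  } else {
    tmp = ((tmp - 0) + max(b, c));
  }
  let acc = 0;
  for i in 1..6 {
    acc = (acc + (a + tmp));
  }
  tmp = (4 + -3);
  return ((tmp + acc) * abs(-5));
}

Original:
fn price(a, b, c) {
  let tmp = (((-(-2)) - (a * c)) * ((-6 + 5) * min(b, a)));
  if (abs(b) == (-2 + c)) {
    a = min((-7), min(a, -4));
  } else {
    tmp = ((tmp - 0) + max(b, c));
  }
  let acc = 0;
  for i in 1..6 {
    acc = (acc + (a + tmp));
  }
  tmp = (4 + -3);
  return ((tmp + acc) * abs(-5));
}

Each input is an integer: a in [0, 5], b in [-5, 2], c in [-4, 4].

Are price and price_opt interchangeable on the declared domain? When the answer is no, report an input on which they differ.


Behavior is preserved: although boolean connective usage differs, plus comparison usage differs, the outputs never diverge.
Spot check at a=2, b=-4, c=-1 — price: tmp=16, then (abs(b) == (-2 + c)) is false, then tmp=15, then acc=0, then (i=1), then acc=17, then (i=2), then acc=34, then (i=3), then acc=51, then (i=4), then acc=68, then (i=5), then acc=85, then tmp=1, then returns 430. price_opt: tmp=16, then (!(abs(b) != (-2 + c))) is false, then tmp=15, then acc=0, then (i=1), then acc=17, then (i=2), then acc=34, then (i=3), then acc=51, then (i=4), then acc=68, then (i=5), then acc=85, then tmp=1, then returns 430. Both give 430.
Sweeping the whole domain (432 inputs) finds no disagreement.
verdict: equivalent


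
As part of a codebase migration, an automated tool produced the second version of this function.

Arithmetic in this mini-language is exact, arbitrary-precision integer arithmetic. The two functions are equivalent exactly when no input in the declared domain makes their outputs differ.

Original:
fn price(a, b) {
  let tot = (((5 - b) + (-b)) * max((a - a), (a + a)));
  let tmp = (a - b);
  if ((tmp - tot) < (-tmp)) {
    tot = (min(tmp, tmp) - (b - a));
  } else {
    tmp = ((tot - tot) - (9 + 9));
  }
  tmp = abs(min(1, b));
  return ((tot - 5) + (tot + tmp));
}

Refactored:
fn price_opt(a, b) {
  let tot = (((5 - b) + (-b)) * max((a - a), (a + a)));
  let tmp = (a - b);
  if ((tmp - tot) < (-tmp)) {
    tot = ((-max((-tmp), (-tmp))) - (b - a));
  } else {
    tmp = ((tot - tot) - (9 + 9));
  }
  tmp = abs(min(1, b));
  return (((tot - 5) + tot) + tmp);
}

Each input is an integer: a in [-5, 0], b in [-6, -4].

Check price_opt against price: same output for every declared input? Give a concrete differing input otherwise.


Behavior is preserved: although min/max/abs usage differs, the outputs never diverge.
Tracing a=-1, b=-4: price: tot becomes 0; next tmp becomes 3; next ((tmp - tot) < (-tmp)) evaluates to false; next tmp becomes -18; next tmp becomes 4; next final value -1 | price_opt: tot becomes 0; next tmp becomes 3; next ((tmp - tot) < (-tmp)) evaluates to false; next tmp becomes -18; next tmp becomes 4; next final value -1 — matching result -1.
An exhaustive pass over the 18 declared inputs shows identical outputs.
verdict: equivalent


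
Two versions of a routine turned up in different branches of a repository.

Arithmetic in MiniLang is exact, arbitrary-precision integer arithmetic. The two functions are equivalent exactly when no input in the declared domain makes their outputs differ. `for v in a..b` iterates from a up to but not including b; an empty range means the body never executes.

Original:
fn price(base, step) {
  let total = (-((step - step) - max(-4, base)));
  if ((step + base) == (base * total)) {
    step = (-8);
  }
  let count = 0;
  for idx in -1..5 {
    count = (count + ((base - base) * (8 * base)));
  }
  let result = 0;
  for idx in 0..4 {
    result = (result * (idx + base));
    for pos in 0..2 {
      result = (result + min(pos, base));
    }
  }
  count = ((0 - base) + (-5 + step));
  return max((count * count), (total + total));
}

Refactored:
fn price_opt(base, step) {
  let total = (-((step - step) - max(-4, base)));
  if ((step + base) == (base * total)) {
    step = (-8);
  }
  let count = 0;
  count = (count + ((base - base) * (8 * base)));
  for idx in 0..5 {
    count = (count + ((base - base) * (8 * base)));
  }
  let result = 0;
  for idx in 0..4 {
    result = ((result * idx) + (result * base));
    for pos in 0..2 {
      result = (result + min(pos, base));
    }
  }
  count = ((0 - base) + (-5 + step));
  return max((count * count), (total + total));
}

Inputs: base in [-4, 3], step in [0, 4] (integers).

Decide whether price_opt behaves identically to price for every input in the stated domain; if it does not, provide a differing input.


Equivalent — the differences include statement counts differ, loop structure differs, arithmetic usage differs, constant usage differs, yet no declared input distinguishes the two.
One worked example (base=-1, step=3) — price: total = -1; ((step + base) == (base * total)) -> false; count = 0; [idx=-1]; count = 0; [idx=0]; count = 0; [idx=1]; count = 0; [idx=2]; count = 0; [idx=3]; count = 0; [idx=4]; count = 0; result = 0; [idx=0]; result = 0; [pos=0]; result = -1; [pos=1]; result = -2; [idx=1]; result = 0; [pos=0]; result = -1; [pos=1]; result = -2; [idx=2]; result = -2; [pos=0]; result = -3; [pos=1]; result = -4; [idx=3]; result = -8; [pos=0]; result = -9; [pos=1]; result = -10; count = -1; return 1; price_opt: total = -1; ((step + base) == (base * total)) -> false; count = 0; count = 0; [idx=0]; count = 0; [idx=1]; count = 0; [idx=2]; count = 0; [idx=3]; count = 0; [idx=4]; count = 0; result = 0; [idx=0]; result = 0; [pos=0]; result = -1; [pos=1]; result = -2; [idx=1]; result = 0; [pos=0]; result = -1; [pos=1]; result = -2; [idx=2]; result = -2; [pos=0]; result = -3; [pos=1]; result = -4; [idx=3]; result = -8; [pos=0]; result = -9; [pos=1]; result = -10; count = -1; return 1; agreement on 1.
Across all 40 domain points the two functions coincide.
verdict: equivalent


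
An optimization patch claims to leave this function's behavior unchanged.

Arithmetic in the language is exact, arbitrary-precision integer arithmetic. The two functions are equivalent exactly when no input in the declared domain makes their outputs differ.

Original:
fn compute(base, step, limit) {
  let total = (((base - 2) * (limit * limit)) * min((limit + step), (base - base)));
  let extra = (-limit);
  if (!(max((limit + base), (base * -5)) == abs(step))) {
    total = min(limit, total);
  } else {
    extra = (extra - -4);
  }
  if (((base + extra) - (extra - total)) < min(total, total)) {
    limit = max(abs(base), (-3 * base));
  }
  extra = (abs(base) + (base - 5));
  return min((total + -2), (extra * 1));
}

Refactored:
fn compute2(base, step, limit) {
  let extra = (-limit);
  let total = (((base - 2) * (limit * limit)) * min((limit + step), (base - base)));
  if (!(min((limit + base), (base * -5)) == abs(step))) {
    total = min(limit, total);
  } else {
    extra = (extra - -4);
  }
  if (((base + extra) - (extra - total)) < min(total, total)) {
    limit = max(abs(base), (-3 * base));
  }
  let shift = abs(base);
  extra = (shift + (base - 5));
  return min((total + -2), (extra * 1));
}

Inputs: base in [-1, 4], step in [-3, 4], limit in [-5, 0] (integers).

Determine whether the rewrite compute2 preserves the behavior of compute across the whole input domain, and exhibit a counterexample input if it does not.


Run the pair on base=0, step=0, limit=-5.
compute: total becomes 250; next extra becomes 5; next (!(max((limit + base), (base * -5)) == abs(step))) evaluates to false; next extra becomes 9; next (((base + extra) - (extra - total)) < min(total, total)) evaluates to false; next extra becomes -5; next final value -5
compute2: extra becomes 5; next total becomes 250; next (!(min((limit + base), (base * -5)) == abs(step))) evaluates to true; next total becomes -5; next (((base + extra) - (extra - total)) < min(total, total)) evaluates to false; next shift becomes 0; next extra becomes -5; next final value -7
-5 against -7: the behavior changed.
verdict: not equivalent; witness: base=0, step=0, limit=-5


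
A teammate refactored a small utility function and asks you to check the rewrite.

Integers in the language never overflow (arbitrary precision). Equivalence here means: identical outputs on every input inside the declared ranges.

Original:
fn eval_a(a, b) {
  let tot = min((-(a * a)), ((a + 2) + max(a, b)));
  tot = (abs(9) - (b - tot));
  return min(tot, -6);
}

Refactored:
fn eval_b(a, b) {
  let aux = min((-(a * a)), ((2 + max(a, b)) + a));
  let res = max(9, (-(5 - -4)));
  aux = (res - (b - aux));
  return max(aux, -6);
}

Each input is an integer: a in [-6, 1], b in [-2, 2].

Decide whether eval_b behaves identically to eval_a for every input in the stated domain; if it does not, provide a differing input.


On input a=-6, b=-2, eval_a returns -25 while eval_b returns -6.
verdict: not equivalent; witness: a=-6, b=-2


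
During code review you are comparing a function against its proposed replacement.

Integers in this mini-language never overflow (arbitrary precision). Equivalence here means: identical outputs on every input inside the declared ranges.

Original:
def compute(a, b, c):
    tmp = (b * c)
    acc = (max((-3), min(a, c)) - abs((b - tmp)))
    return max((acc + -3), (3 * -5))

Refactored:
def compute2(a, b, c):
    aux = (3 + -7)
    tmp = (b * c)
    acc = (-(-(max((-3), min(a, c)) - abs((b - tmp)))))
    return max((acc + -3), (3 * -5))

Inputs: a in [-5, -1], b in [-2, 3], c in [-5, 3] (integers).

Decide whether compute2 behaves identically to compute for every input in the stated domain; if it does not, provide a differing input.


A substantive addition is an assignment to `aux` whose value nothing reads; no result depends on it.
Spot check at a=-3, b=-2, c=-1 — compute: tmp := 2 | acc := -7 | result -10. compute2: aux := -4 | tmp := 2 | acc := -7 | result -10. Both give -10.
Every one of the 270 inputs gives matching results.
verdict: equivalent


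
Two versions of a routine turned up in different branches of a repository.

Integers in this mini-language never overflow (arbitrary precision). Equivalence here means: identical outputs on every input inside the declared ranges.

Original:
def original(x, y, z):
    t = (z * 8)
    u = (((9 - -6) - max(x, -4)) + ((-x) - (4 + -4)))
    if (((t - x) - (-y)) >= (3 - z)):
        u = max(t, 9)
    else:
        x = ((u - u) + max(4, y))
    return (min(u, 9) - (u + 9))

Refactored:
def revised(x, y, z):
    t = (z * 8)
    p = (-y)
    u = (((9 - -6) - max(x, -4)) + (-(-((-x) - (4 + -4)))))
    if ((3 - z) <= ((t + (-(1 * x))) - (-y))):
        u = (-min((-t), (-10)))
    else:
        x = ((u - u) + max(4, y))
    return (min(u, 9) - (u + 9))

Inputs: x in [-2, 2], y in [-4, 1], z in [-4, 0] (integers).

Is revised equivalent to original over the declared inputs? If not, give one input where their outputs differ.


There is a counterexample at x=-2, y=1, z=0: -9 on one side, -10 on the other.
original: t=0, then u=19, then (((t - x) - (-y)) >= (3 - z)) is true, then u=9, then returns -9
revised: t=0, then p=-1, then u=19, then ((3 - z) <= ((t + (-(1 * x))) - (-y))) is true, then u=10, then returns -10
verdict: not equivalent; witness: x=-2, y=1, z=0


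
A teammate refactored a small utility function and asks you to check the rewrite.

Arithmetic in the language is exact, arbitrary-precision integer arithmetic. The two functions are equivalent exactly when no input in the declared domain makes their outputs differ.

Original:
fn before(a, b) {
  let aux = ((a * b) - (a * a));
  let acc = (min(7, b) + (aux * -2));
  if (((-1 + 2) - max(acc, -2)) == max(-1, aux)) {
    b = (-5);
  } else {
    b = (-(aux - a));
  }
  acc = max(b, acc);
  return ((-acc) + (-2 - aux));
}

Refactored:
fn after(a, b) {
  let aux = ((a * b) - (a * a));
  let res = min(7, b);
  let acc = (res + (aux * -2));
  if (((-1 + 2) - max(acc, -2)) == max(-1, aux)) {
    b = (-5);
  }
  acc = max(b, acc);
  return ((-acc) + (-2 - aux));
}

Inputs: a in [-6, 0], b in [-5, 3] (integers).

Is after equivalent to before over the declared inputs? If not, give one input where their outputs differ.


a=-4, b=-5 yields 2 from before but -1 from after.
verdict: not equivalent; witness: a=-4, b=-5


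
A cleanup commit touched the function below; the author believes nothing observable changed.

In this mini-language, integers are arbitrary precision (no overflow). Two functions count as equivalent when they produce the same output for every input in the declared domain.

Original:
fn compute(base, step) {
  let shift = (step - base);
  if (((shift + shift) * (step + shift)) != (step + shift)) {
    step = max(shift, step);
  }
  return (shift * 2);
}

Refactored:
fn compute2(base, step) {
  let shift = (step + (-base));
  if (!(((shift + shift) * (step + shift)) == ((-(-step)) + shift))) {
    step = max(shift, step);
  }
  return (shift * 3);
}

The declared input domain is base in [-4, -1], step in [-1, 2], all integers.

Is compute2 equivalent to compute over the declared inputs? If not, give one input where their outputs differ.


There is a counterexample at base=-4, step=-1: 6 on one side, 9 on the other.
compute: shift=3, then (((shift + shift) * (step + shift)) != (step + shift)) is true, then step=3, then returns 6
compute2: shift=3, then (!(((shift + shift) * (step + shift)) == ((-(-step)) + shift))) is true, then step=3, then returns 9
verdict: not equivalent; witness: base=-4, step=-1


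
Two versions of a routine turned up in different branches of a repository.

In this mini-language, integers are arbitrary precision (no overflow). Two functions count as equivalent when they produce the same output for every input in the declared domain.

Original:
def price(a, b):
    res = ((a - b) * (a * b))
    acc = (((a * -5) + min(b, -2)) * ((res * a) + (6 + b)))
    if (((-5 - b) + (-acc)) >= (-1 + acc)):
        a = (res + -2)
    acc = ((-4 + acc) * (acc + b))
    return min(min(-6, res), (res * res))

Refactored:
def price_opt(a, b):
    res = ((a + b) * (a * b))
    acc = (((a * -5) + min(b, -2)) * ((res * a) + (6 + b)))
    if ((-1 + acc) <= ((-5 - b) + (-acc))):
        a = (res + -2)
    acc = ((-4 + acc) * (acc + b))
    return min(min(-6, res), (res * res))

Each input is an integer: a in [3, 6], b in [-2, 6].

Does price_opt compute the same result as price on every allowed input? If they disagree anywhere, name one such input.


Try a=3, b=-2.
price: res=-30, then acc=1462, then (((-5 - b) + (-acc)) >= (-1 + acc)) is false, then acc=2128680, then returns -30
price_opt: res=-6, then acc=238, then ((-1 + acc) <= ((-5 - b) + (-acc))) is false, then acc=55224, then returns -6
-30 vs -6 — the two versions disagree here.
verdict: not equivalent; witness: a=3, b=-2


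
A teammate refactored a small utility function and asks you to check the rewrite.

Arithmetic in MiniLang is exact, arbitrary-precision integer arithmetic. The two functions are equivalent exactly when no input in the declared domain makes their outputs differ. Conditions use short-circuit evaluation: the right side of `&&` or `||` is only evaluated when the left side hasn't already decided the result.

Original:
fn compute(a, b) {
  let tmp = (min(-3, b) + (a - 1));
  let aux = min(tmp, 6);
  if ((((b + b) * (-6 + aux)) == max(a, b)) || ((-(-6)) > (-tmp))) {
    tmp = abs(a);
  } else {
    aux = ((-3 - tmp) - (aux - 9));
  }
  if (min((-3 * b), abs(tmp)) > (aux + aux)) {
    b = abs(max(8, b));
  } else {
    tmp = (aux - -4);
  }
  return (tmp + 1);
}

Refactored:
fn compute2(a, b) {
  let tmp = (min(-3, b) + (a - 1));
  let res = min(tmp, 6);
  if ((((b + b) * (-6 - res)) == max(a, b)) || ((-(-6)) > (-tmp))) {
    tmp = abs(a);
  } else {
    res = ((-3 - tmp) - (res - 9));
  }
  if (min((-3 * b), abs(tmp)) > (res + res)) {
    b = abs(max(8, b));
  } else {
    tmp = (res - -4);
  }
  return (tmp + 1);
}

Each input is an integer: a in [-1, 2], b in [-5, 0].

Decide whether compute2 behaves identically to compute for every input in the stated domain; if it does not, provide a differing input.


There is a counterexample at a=0, b=-5: 23 on one side, 1 on the other.
compute: tmp := -6 | aux := -6 | ((((b + b) * (-6 + aux)) == max(a, b)) || ((-(-6)) > (-tmp))): false | aux := 18 | (min((-3 * b), abs(tmp)) > (aux + aux)): false | tmp := 22 | result 23
compute2: tmp := -6 | res := -6 | ((((b + b) * (-6 - res)) == max(a, b)) || ((-(-6)) > (-tmp))): true | tmp := 0 | (min((-3 * b), abs(tmp)) > (res + res)): true | b := 8 | result 1
verdict: not equivalent; witness: a=0, b=-5


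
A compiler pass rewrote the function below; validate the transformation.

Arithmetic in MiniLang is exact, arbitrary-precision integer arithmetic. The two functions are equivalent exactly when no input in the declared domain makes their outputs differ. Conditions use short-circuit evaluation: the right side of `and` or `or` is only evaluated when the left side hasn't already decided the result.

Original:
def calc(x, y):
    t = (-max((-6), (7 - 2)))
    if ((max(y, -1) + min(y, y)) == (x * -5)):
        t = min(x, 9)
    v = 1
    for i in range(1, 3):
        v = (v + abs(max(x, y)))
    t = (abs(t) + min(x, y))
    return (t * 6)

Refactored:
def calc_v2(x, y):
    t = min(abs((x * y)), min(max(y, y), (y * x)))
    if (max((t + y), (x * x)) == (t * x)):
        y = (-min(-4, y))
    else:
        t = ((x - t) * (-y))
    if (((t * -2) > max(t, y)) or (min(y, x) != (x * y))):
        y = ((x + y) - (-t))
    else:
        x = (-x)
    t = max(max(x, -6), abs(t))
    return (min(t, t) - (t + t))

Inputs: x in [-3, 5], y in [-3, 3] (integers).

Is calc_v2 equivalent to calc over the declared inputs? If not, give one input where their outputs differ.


There is a counterexample at x=-3, y=-3: 12 on one side, -3 on the other.
calc: t = -5; ((max(y, -1) + min(y, y)) == (x * -5)) -> false; v = 1; [i=1]; v = 4; [i=2]; v = 7; t = 2; return 12
calc_v2: t = -3; (max((t + y), (x * x)) == (t * x)) -> true; y = 4; (((t * -2) > max(t, y)) or (min(y, x) != (x * y))) -> true; y = -2; t = 3; return -3
verdict: not equivalent; witness: x=-3, y=-3


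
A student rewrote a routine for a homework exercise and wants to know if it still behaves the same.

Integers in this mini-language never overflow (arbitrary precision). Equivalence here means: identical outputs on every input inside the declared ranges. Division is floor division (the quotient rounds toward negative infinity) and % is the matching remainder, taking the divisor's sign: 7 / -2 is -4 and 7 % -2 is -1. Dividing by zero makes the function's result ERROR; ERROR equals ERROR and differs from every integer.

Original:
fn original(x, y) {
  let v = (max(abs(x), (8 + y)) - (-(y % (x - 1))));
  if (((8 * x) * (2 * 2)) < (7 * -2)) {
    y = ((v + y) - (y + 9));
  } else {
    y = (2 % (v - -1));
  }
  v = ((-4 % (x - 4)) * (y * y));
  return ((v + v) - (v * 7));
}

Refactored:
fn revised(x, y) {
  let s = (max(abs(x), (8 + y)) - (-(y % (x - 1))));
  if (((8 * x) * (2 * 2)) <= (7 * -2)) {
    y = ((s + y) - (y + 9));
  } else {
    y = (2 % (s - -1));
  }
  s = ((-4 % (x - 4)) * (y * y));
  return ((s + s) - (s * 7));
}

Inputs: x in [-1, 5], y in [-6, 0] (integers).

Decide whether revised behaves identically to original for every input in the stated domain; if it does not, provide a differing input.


Equivalent. The suspicious edit (`(((8 * x) * (2 * 2)) < (7 * -2))` became `(((8 * x) * (2 * 2)) <= (7 * -2))`) never changes the result for any input inside the declared domain.
Across all 49 domain points the two functions coincide.
Spot check at x=5, y=-3 — original: v = 6; (((8 * x) * (2 * 2)) < (7 * -2)) -> false; y = 2; v = 0; return 0. revised: s = 6; (((8 * x) * (2 * 2)) <= (7 * -2)) -> false; y = 2; s = 0; return 0. Both give 0.
verdict: equivalent


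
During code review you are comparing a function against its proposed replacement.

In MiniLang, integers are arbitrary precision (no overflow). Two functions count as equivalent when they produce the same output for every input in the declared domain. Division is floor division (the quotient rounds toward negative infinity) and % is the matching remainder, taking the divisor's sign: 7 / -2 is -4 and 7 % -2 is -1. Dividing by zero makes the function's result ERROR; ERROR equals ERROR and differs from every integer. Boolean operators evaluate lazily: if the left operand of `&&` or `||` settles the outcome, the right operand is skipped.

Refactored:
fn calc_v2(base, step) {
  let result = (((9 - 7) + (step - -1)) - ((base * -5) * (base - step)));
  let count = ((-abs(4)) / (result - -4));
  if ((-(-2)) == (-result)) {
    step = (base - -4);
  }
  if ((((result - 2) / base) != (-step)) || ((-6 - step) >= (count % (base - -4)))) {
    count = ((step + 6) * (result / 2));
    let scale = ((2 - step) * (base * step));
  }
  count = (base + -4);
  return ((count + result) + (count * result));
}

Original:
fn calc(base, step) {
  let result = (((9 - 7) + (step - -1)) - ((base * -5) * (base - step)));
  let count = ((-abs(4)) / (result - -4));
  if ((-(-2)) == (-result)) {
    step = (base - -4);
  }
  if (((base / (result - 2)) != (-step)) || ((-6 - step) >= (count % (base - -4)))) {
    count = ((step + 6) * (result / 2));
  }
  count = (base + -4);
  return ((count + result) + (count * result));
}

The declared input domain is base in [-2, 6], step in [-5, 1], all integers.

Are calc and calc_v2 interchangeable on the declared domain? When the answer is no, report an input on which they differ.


There is a counterexample at base=-1, step=-1: ERROR on one side, -13 on the other.
calc: result=2, then count=-1, then ((-(-2)) == (-result)) is false, then a zero divisor aborts: ERROR
calc_v2: result=2, then count=-1, then ((-(-2)) == (-result)) is false, then ((((result - 2) / base) != (-step)) || ((-6 - step) >= (count % (base - -4)))) is true, then count=5, then scale=3, then count=-5, then returns -13
verdict: not equivalent; witness: base=-1, step=-1


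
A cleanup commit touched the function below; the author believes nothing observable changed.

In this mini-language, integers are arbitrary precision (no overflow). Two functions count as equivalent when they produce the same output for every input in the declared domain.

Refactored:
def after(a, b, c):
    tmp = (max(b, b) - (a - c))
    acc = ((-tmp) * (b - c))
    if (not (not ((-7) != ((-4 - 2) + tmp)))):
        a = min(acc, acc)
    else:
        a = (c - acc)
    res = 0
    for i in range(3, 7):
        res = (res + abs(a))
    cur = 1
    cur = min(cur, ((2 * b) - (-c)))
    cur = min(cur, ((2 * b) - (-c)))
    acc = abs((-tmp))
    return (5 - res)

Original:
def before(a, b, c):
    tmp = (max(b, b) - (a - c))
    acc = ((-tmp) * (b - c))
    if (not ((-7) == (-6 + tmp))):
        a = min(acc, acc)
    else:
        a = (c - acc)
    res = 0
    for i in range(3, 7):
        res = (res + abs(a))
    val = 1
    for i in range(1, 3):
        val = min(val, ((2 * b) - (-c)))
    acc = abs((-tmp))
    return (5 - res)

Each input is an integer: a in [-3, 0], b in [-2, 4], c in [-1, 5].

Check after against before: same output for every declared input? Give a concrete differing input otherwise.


The two versions differ — the changes include arithmetic usage differs; also constant usage differs; also comparison usage differs; also min/max/abs usage differs; also loop structure differs; also boolean connective usage differs; also local variable names differ.
As a probe, take a=0, b=2, c=5: before runs tmp := 7 | acc := 21 | (not ((-7) == (-6 + tmp))): true | a := 21 | res := 0 | iter i=3: | res := 21 | iter i=4: | res := 42 | iter i=5: | res := 63 | iter i=6: | res := 84 | val := 1 | iter i=1: | val := 1 | iter i=2: | val := 1 | acc := 7 | result -79; after runs tmp := 7 | acc := 21 | (not (not ((-7) != ((-4 - 2) + tmp)))): true | a := 21 | res := 0 | iter i=3: | res := 21 | iter i=4: | res := 42 | iter i=5: | res := 63 | iter i=6: | res := 84 | cur := 1 | cur := 1 | cur := 1 | acc := 7 | result -79; both end at -79.
Every one of the 196 inputs gives matching results.
verdict: equivalent


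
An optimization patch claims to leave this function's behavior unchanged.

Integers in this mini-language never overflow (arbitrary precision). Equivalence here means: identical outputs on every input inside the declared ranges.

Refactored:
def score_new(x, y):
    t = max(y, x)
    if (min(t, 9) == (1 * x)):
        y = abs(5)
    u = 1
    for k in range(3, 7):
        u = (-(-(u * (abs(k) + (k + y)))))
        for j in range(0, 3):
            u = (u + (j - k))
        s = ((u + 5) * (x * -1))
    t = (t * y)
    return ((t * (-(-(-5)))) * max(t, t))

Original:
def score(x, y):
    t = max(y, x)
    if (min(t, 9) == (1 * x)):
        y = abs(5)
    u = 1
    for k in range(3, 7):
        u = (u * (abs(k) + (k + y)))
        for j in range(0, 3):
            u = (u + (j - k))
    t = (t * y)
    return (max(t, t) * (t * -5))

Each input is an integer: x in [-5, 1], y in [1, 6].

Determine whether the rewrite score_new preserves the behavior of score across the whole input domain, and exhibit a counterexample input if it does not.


This is a faithful refactor — constant usage differs, and statement counts differ, and local variable names differ, and arithmetic usage differs, but the computed results match everywhere.
Tracing x=1, y=5: score: t = 5; (min(t, 9) == (1 * x)) -> false; u = 1; [k=3]; u = 11; [j=0]; u = 8; [j=1]; u = 6; [j=2]; u = 5; [k=4]; u = 65; [j=0]; u = 61; [j=1]; u = 58; [j=2]; u = 56; [k=5]; u = 840; [j=0]; u = 835; [j=1]; u = 831; [j=2]; u = 828; [k=6]; u = 14076; [j=0]; u = 14070; [j=1]; u = 14065; [j=2]; u = 14061; t = 25; return -3125 | score_new: t = 5; (min(t, 9) == (1 * x)) -> false; u = 1; [k=3]; u = 11; [j=0]; u = 8; [j=1]; u = 6; [j=2]; u = 5; s = -10; [k=4]; u = 65; [j=0]; u = 61; [j=1]; u = 58; [j=2]; u = 56; s = -61; [k=5]; u = 840; [j=0]; u = 835; [j=1]; u = 831; [j=2]; u = 828; s = -833; [k=6]; u = 14076; [j=0]; u = 14070; [j=1]; u = 14065; [j=2]; u = 14061; s = -14066; t = 25; return -3125 — matching result -3125.
Across all 42 domain points the two functions coincide.
verdict: equivalent


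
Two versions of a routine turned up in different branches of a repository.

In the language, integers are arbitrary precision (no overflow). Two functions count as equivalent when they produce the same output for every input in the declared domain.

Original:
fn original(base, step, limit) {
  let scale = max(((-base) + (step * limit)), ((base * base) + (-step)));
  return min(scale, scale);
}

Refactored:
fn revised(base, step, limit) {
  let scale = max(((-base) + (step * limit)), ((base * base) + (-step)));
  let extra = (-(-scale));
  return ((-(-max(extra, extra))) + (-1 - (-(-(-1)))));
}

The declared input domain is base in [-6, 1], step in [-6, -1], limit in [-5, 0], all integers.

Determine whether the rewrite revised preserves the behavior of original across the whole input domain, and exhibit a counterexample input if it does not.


Whatever the rewrite altered, no input in the stated domain can expose a difference.
As a probe, take base=-2, step=-5, limit=-5: original runs scale = 27; return 27; revised runs scale = 27; extra = 27; return 27; both end at 27.
Sweeping the whole domain (288 inputs) finds no disagreement.
verdict: equivalent


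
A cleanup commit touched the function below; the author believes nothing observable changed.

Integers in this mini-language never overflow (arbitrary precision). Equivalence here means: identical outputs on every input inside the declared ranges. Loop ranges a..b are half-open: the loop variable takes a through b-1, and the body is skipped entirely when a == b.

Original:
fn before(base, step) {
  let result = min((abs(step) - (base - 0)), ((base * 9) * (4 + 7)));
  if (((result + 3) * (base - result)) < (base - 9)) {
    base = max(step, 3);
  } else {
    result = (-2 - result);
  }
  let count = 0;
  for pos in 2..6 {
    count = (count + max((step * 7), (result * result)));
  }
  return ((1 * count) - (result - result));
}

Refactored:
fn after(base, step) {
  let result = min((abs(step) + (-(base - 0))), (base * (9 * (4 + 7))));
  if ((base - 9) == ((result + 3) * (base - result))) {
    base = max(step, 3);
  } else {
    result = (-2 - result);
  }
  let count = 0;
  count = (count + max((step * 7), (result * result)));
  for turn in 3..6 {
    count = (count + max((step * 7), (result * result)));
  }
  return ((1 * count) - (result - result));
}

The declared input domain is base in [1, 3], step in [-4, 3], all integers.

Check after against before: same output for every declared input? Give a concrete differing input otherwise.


Run the pair on base=1, step=-4.
before: result = 3; (((result + 3) * (base - result)) < (base - 9)) -> true; base = 3; count = 0; [pos=2]; count = 9; [pos=3]; count = 18; [pos=4]; count = 27; [pos=5]; count = 36; return 36
after: result = 3; ((base - 9) == ((result + 3) * (base - result))) -> false; result = -5; count = 0; count = 25; [turn=3]; count = 50; [turn=4]; count = 75; [turn=5]; count = 100; return 100
36 and 100 differ, so these are not the same function on this domain.
verdict: not equivalent; witness: base=1, step=-4


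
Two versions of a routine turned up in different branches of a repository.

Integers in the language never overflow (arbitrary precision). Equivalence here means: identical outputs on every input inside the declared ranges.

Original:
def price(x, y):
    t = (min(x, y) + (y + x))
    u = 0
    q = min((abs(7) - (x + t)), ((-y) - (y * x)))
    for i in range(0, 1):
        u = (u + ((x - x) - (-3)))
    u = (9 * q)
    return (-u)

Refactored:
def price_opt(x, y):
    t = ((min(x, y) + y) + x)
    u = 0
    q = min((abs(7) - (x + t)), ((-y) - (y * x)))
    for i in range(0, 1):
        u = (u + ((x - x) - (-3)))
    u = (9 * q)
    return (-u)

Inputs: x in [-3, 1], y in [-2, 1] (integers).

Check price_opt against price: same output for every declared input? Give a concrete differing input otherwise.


Equivalent — the differences include same computation, different form, yet no declared input distinguishes the two.
As a probe, take x=0, y=0: price runs t becomes 0; next u becomes 0; next q becomes 0; next at i=0:; next u becomes 3; next u becomes 0; next final value 0; price_opt runs t becomes 0; next u becomes 0; next q becomes 0; next at i=0:; next u becomes 3; next u becomes 0; next final value 0; both end at 0.
Sweeping the whole domain (20 inputs) finds no disagreement.
verdict: equivalent


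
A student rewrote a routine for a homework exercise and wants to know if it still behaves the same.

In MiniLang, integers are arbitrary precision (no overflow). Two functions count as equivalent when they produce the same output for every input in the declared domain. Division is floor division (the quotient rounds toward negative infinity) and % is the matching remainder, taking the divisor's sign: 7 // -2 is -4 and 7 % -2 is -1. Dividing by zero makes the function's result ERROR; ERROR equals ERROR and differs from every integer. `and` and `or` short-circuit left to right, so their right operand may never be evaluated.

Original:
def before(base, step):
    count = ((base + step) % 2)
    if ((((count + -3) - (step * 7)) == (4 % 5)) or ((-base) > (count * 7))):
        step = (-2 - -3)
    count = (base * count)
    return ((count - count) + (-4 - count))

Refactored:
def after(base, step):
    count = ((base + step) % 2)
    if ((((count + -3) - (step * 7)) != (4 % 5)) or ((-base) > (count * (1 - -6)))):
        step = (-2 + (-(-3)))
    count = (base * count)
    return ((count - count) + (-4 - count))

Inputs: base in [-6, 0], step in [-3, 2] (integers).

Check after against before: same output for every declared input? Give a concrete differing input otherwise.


The suspicious edit (`(((count + -3) - (step * 7)) == (4 % 5))` became `(((count + -3) - (step * 7)) != (4 % 5))`) never changes the result for any input inside the declared domain.
One worked example (base=-1, step=1) — before: count=0, then ((((count + -3) - (step * 7)) == (4 % 5)) or ((-base) > (count * 7))) is true, then step=1, then count=0, then returns -4; after: count=0, then ((((count + -3) - (step * 7)) != (4 % 5)) or ((-base) > (count * (1 - -6)))) is true, then step=1, then count=0, then returns -4; agreement on -4.
Across all 42 domain points the two functions coincide.
verdict: equivalent
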